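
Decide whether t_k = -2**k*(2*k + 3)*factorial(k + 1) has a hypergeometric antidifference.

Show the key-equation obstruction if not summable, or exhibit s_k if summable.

r(k) = 2*(k + 2)*(2*k + 5)/(2*k + 3) after simplifying.
Factor: A=2*k + 4; B=1; C=k + 3/2.
Key eq: (2*k + 4)·f(k+1) = (1)·f(k) + (k + 3/2).
d = 0 from the (1,0,1) case.
Solve for f: f(k) = 1/2 (degree 0 ≤ 0).
Get s_k = R·t_k = -2**k*factorial(k + 1) with R(k) = B(k−1)f(k)/C(k) = 1/(2*k + 3).
Δs = -2**k*(2*k + 3)*factorial(k + 1), as required.

Yes. s_k = -2**k*factorial(k + 1).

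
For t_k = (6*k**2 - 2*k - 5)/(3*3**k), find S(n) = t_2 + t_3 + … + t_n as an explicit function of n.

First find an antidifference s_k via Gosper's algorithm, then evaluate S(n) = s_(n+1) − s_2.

S(n) = 3**(-n - 2)*(16*3**n - 9*n**2 - 24*n - 15)

r(k) = (6*k**2 + 10*k - 1)/(3*(6*k**2 - 2*k - 5)) after simplifying.
Gosper form: A/B · C(k+1)/C(k) with A=1/3, B=1, C=k**2 - k/3 - 5/6.
Need (1/3)·f(k+1) − (1)·f(k) = k**2 - k/3 - 5/6.
Bound: deg f ≤ 2.
A polynomial solution: f(k) = -k*(3*k + 2)/2.
So s_k = (B(k−1)f/C)·t_k = (-3*k*(3*k + 2)/(6*k**2 - 2*k - 5))·t_k = k*(-3*k - 2)/3**k.
Check: Δs_k = (6*k**2 - 2*k - 5)/(3*3**k). ✓
Σ_(k=2)^n t_k = s_(n+1) − s_(2) = (3**(-n - 1)*(-3*n**2 - 8*n - 5)) − (-16/9), i.e. 3**(-n - 2)*(16*3**n - 9*n**2 - 24*n - 15).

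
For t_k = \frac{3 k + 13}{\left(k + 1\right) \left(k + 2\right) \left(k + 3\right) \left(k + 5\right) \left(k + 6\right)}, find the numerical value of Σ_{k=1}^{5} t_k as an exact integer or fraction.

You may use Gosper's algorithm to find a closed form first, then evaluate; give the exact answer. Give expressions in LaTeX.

The ratio is (k + 1)*(k + 5)*(3*k + 16)/((k + 4)*(k + 7)*(3*k + 13)).
So A=k + 1 and B=k + 7, with C=k**2 + 25*k/3 + 52/3.
Key eq: (k + 1)·f(k+1) = (k + 6)·f(k) + (k**2 + 25*k/3 + 52/3).
Degrees (1,1,2) ⇒ d ≤ 5.
Solving with deg f ≤ 5: f(k) = k*(k + 3)*(k + 4)*(k**2 + 8*k + 17)/30.
Certificate R = B(k−1)f/C = k*(k + 3)*(k + 6)*(k**2 + 8*k + 17)/(10*(3*k + 13)) gives s_k = k*(k**2 + 8*k + 17)/(10*(k**3 + 8*k**2 + 17*k + 10)).
Δs = (3*k + 13)/(k**5 + 17*k**4 + 107*k**3 + 307*k**2 + 396*k + 180), as required.
Evaluate s at k=6 and k=1: 303/3080 and 13/180; difference 145/5544.

Σ = 145/5544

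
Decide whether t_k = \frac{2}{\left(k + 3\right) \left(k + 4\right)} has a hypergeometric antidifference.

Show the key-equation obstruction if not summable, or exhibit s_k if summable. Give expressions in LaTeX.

Yes. s_k = \frac{2 k}{3 \left(k + 3\right)}.

Ratio r(k) = (k + 3)/(k + 5).
Take A(k)=k + 3, B(k)=k + 5, C(k)=1.
Need (k + 3)·f(k+1) − (k + 4)·f(k) = 1.
d = 1 from the (1,1,0) case.
Coefficient equations give f(k) = k/3.
Certificate R = B(k−1)f/C = k*(k + 4)/3 gives s_k = 2*k/(3*(k + 3)).
Verify: 2/(k**2 + 7*k + 12) matches t_k.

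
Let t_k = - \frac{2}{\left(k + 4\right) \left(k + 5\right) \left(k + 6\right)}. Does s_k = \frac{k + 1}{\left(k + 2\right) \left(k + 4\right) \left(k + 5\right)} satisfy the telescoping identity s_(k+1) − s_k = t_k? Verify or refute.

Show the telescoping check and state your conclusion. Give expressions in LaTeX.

s_(k+1) = (k + 2)/((k + 3)*(k + 5)*(k + 6))
s_(k+1) − s_k = (-2*k**2 - 7*k - 2)/(k**5 + 20*k**4 + 155*k**3 + 580*k**2 + 1044*k + 720)
(s_(k+1) − s_k) − t_k = (3*k + 10)/(k**5 + 20*k**4 + 155*k**3 + 580*k**2 + 1044*k + 720)

Invalid: residual \frac{3 k + 10}{k^{5} + 20 k^{4} + 155 k^{3} + 580 k^{2} + 1044 k + 720} ≠ 0.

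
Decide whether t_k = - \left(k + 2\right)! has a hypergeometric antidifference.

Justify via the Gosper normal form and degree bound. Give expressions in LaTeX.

r(k) = k + 3 after simplifying.
Gosper form: A/B · C(k+1)/C(k) with A=k + 3, B=1, C=1.
Set up (k + 3)·f(k+1) − (1)·f(k) − (1) = 0.
Degrees (1,0,0) ⇒ d ≤ -1.
deg f ≤ -1 is impossible — no certificate.

No — t_k has no hypergeometric antidifference.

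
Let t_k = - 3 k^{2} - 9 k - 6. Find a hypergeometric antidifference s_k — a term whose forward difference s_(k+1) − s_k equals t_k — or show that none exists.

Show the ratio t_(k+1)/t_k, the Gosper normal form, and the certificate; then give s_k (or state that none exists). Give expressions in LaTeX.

Compute t_(k+1)/t_k: get (k + 3)/(k + 1).
A = 1, B = 1, C = k**2 + 3*k + 2.
Solve (1)·f(k+1) − (1)·f(k) = k**2 + 3*k + 2.
deg f ≤ 3 (via 0,0,2).
Match coefficients ⇒ f(k) = k*(k + 1)*(k + 2)/3.
Then R = B(k−1)f/C = k/3, so s_k = R(k)·t_k = k*(-k**2 - 3*k - 2).
s_(k+1) − s_k = -3*k**2 - 9*k - 6 = t_k.

s_k = k \left(- k^{2} - 3 k - 2\right)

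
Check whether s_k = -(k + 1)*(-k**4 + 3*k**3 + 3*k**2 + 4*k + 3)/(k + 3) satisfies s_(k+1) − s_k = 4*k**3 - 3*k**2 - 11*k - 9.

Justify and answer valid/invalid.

Invalid: residual 2*(-3*k**4 - 12*k**3 + 17*k**2 + 38*k + 24)/(k**2 + 7*k + 12) ≠ 0.

s_(k+1) = (k**5 + 3*k**4 - 4*k**3 - 27*k**2 - 42*k - 24)/(k + 4)
s_(k+1) − s_k = (4*k**5 + 19*k**4 - 8*k**3 - 88*k**2 - 119*k - 60)/(k**2 + 7*k + 12)
(s_(k+1) − s_k) − t_k = 2*(-3*k**4 - 12*k**3 + 17*k**2 + 38*k + 24)/(k**2 + 7*k + 12)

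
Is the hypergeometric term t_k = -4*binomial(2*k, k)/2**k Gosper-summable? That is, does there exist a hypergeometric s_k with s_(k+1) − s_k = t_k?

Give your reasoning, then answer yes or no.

No. Not Gosper-summable.

t_(k+1)/t_k = (2*k + 1)/(k + 1).
So A=2*k + 1 and B=k + 1, with C=1.
Set up (2*k + 1)·f(k+1) − (k)·f(k) − (1) = 0.
Degrees (1,1,0) ⇒ d ≤ -1.
Negative degree bound (-1): no f exists, t_k not Gosper-summable.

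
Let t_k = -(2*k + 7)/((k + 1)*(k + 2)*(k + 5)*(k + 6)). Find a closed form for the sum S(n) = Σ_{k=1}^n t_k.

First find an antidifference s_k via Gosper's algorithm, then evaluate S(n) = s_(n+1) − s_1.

The ratio is (k + 1)*(k + 5)*(2*k + 9)/((k + 3)*(k + 7)*(2*k + 7)).
Normal form (A,B,C) = (k + 1, k + 7, k**3 + 21*k**2/2 + 73*k/2 + 42).
Need (k + 1)·f(k+1) − (k + 6)·f(k) = k**3 + 21*k**2/2 + 73*k/2 + 42.
d = 5 from the (1,1,3) case.
Solve for f: f(k) = k*(k + 2)*(k + 3)*(k + 4)*(k + 6)/10 (degree 5 ≤ 5).
Then R = B(k−1)f/C = k*(k + 2)*(k + 6)**2/(5*(2*k + 7)), so s_k = R(k)·t_k = k*(-k - 6)/(5*(k**2 + 6*k + 5)).
s_(k+1) − s_k = (-2*k - 7)/(k**4 + 14*k**3 + 65*k**2 + 112*k + 60) = t_k.
Telescope: S(n) = s_(n+1) − s_(1) = (-n**2 - 8*n - 7)/(5*(n**2 + 8*n + 12)) − (-7/60) = n*(-n - 8)/(12*(n**2 + 8*n + 12)).

S(n) = n*(-n - 8)/(12*(n**2 + 8*n + 12))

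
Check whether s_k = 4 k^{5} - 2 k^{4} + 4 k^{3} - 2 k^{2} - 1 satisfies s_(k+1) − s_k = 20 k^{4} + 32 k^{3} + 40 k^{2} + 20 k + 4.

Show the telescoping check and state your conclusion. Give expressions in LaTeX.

Valid — Δs_k = t_k.

s_(k+1) = 4*k**5 + 18*k**4 + 36*k**3 + 38*k**2 + 20*k + 3
s_(k+1) − s_k = 20*k**4 + 32*k**3 + 40*k**2 + 20*k + 4
(s_(k+1) − s_k) − t_k = 0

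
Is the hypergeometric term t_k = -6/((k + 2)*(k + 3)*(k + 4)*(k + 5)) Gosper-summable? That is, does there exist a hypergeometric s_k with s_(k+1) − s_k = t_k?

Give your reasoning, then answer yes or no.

Yes. s_k = k*(-k**2 - 9*k - 26)/(12*(k + 2)*(k + 3)*(k + 4)).

Step 1: r(k) = (k + 2)/(k + 6).
Gosper form: A/B · C(k+1)/C(k) with A=k + 2, B=k + 6, C=1.
Key eq: (k + 2)·f(k+1) = (k + 5)·f(k) + (1).
d = 3 from the (1,1,0) case.
Solving with deg f ≤ 3: f(k) = k*(k**2 + 9*k + 26)/72.
Get s_k = R·t_k = k*(-k**2 - 9*k - 26)/(12*(k + 2)*(k + 3)*(k + 4)) with R(k) = B(k−1)f(k)/C(k) = k*(k + 5)*(k**2 + 9*k + 26)/72.
Check: Δs_k = -6/(k**4 + 14*k**3 + 71*k**2 + 154*k + 120). ✓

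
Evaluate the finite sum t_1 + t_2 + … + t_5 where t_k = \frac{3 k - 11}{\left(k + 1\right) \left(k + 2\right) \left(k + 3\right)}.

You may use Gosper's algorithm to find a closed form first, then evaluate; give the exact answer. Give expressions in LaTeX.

r(k) = (k + 1)*(3*k - 8)/((k + 4)*(3*k - 11)) after simplifying.
Take A(k)=k + 1, B(k)=k + 4, C(k)=k - 11/3.
Solve (k + 1)·f(k+1) − (k + 3)·f(k) = k - 11/3.
d = 2 from the (1,1,1) case.
Match coefficients ⇒ f(k) = -k*(2*k + 9)/3.
So s_k = (B(k−1)f/C)·t_k = (-k*(k + 3)*(2*k + 9)/(3*k - 11))·t_k = k*(-2*k - 9)/((k + 1)*(k + 2)).
s_(k+1) − s_k = (3*k - 11)/(k**3 + 6*k**2 + 11*k + 6) = t_k.
Sum = s_(6) − s_(1); s_(6) = -9/4, s_(1) = -11/6 ⇒ -5/12.

Σ = -5/12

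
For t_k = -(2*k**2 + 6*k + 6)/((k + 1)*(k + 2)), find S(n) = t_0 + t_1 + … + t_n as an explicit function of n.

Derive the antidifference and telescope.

r(k) = (k + 1)*(3*k + (k + 1)**2 + 6)/((k + 3)*(k**2 + 3*k + 3)) after simplifying.
Factor: A=k + 1; B=k + 3; C=k**2 + 3*k + 3.
Set up (k + 1)·f(k+1) − (k + 2)·f(k) − (k**2 + 3*k + 3) = 0.
d = 2 from the (1,1,2) case.
Solving with deg f ≤ 2: f(k) = k*(k + 2).
Certificate R = B(k−1)f/C = k*(k + 2)**2/(k**2 + 3*k + 3) gives s_k = -2*k*(k + 2)/(k + 1).
Check: Δs_k = 2*(-k**2 - 3*k - 3)/(k**2 + 3*k + 2). ✓
Telescope: S(n) = s_(n+1) − s_(0) = 2*(-n**2 - 4*n - 3)/(n + 2) − (0) = 2*(-n**2 - 4*n - 3)/(n + 2).

S(n) = 2*(-n**2 - 4*n - 3)/(n + 2)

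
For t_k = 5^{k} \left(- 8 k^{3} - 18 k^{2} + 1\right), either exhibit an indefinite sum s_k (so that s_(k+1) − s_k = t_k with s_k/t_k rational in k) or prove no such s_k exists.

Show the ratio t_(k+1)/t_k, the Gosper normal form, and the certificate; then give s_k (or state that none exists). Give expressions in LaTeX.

Ratio r(k) = 5*(8*(k + 1)**3 + 18*(k + 1)**2 - 1)/(8*k**3 + 18*k**2 - 1).
Normal form (A,B,C) = (5, 1, k**3 + 9*k**2/4 - 1/8).
Need (5)·f(k+1) − (1)·f(k) = k**3 + 9*k**2/4 - 1/8.
deg f ≤ 3 (via 0,0,3).
Match coefficients ⇒ f(k) = (k - 1)**2*(2*k + 1)/8.
Get s_k = R·t_k = 5**k*(-2*k**3 + 3*k**2 - 1) with R(k) = B(k−1)f(k)/C(k) = (k - 1)**2*(2*k + 1)/((4*k + 1)*(2*k**2 + 4*k - 1)).
Δs = 5**k*(-8*k**3 - 18*k**2 + 1), as required.

s_k = 5^{k} \left(- 2 k^{3} + 3 k^{2} - 1\right)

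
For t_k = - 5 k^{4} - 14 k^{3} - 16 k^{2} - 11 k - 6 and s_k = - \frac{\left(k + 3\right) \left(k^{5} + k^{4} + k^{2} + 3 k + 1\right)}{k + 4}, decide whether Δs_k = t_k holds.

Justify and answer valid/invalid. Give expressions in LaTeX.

Invalid: residual \frac{4 k^{5} + 33 k^{4} + 72 k^{3} + 74 k^{2} + 47 k + 23}{k^{2} + 9 k + 20} ≠ 0.

s_(k+1) = -(k + 4)*(3*k + (k + 1)**5 + (k + 1)**4 + (k + 1)**2 + 4)/(k + 5)
s_(k+1) − s_k = (-5*k**6 - 55*k**5 - 209*k**4 - 363*k**3 - 351*k**2 - 227*k - 97)/(k**2 + 9*k + 20)
(s_(k+1) − s_k) − t_k = (4*k**5 + 33*k**4 + 72*k**3 + 74*k**2 + 47*k + 23)/(k**2 + 9*k + 20)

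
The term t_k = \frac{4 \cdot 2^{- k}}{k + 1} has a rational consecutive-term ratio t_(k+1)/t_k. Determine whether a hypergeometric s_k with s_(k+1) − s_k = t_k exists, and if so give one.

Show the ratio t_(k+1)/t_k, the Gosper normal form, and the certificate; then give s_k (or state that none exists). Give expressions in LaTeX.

The ratio is (k + 1)/(2*(k + 2)).
So A=k/2 + 1/2 and B=k + 2, with C=1.
Key eq: (k/2 + 1/2)·f(k+1) = (k + 1)·f(k) + (1).
deg f ≤ -1 (via 1,1,0).
deg f ≤ -1 is impossible — no certificate.

not Gosper-summable; s_k does not exist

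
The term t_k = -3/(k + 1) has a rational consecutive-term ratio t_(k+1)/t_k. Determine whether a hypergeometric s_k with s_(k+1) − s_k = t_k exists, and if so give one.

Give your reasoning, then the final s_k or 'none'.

not Gosper-summable; s_k does not exist

r(k) = (k + 1)/(k + 2) after simplifying.
Take A(k)=k + 1, B(k)=k + 2, C(k)=1.
Solve (k + 1)·f(k+1) − (k + 1)·f(k) = 1.
Degrees (1,1,0) ⇒ d ≤ 0.
Write f(k) = c0. Then LHS − RHS = -1, requiring -1 = 0: contradictory. No certificate.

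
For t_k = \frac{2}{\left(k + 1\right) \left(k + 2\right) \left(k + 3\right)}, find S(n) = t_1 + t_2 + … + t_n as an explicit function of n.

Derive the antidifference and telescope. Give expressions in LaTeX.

S(n) = \frac{n \left(n + 5\right)}{6 \left(n^{2} + 5 n + 6\right)}

Ratio r(k) = (k + 1)/(k + 4).
Factor: A=k + 1; B=k + 4; C=1.
Need (k + 1)·f(k+1) − (k + 3)·f(k) = 1.
Degrees (1,1,0) ⇒ d ≤ 2.
Solve for f: f(k) = k*(k + 3)/4 (degree 2 ≤ 2).
So s_k = (B(k−1)f/C)·t_k = (k*(k + 3)**2/4)·t_k = k*(k + 3)/(2*(k + 1)*(k + 2)).
s_(k+1) − s_k = 2/(k**3 + 6*k**2 + 11*k + 6) = t_k.
Evaluate: s_(n+1) = (n**2 + 5*n + 4)/(2*(n**2 + 5*n + 6)); subtract s_(1) = 1/3 ⇒ S(n) = n*(n + 5)/(6*(n**2 + 5*n + 6)).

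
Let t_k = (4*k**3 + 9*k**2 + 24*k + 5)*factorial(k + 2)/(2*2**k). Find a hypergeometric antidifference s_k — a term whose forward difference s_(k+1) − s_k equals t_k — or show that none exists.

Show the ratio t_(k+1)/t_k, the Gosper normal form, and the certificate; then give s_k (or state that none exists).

s_k = (4*k**2 - 3*k + 2)*factorial(k + 2)/2**k

t_(k+1)/t_k = (4*k**4 + 33*k**3 + 117*k**2 + 204*k + 126)/(2*(4*k**3 + 9*k**2 + 24*k + 5)).
A = k/2 + 3/2, B = 1, C = k**3 + 9*k**2/4 + 6*k + 5/4.
Solve (k/2 + 3/2)·f(k+1) − (1)·f(k) = k**3 + 9*k**2/4 + 6*k + 5/4.
Degrees (1,0,3) ⇒ d ≤ 2.
Coefficient equations give f(k) = (4*k**2 - 3*k + 2)/2.
Get s_k = R·t_k = (4*k**2 - 3*k + 2)*factorial(k + 2)/2**k with R(k) = B(k−1)f(k)/C(k) = 2*(4*k**2 - 3*k + 2)/(4*k**3 + 9*k**2 + 24*k + 5).
Verify: (4*k**3 + 9*k**2 + 24*k + 5)*factorial(k + 2)/(2*2**k) matches t_k.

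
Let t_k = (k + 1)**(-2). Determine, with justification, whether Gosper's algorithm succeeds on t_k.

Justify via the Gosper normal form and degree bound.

No — key equation has no polynomial f.

Ratio r(k) = (k + 1)**2/(k + 2)**2.
So A=k**2 + 2*k + 1 and B=k**2 + 4*k + 4, with C=1.
Need (k**2 + 2*k + 1)·f(k+1) − (k**2 + 2*k + 1)·f(k) = 1.
Degrees (2,2,0) ⇒ d ≤ 0.
Put f(k) = c0: A·f(k+1) − B(k−1)·f(k) − C = -1; need -1 = 0 — inconsistent ⇒ no f, not summable.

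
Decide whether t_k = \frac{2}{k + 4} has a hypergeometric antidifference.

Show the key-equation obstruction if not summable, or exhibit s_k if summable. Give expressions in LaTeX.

No. Not Gosper-summable.

t_(k+1)/t_k = (k + 4)/(k + 5).
A = k + 4, B = k + 5, C = 1.
Key eq: (k + 4)·f(k+1) = (k + 4)·f(k) + (1).
d = 0 from the (1,1,0) case.
Generic f = c0 gives residual -1; -1 = 0 cannot hold, so t_k is not Gosper-summable.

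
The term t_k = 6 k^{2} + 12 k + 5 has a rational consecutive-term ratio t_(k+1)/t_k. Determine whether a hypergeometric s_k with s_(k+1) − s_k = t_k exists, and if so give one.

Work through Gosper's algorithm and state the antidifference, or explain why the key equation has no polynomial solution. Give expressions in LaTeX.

Ratio r(k) = (6*k**2 + 24*k + 23)/(6*k**2 + 12*k + 5).
Factor: A=1; B=1; C=k**2 + 2*k + 5/6.
Need (1)·f(k+1) − (1)·f(k) = k**2 + 2*k + 5/6.
deg f ≤ 3 (via 0,0,2).
Solve for f: f(k) = k**2*(2*k + 3)/6 (degree 3 ≤ 3).
So s_k = (B(k−1)f/C)·t_k = (k**2*(2*k + 3)/(6*k**2 + 12*k + 5))·t_k = k**2*(2*k + 3).
Verify: 6*k**2 + 12*k + 5 matches t_k.

s_k = k^{2} \left(2 k + 3\right)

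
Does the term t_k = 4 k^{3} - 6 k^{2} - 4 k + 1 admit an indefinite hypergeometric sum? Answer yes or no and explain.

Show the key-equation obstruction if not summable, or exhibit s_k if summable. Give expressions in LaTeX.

Yes. s_k = k \left(k^{3} - 4 k^{2} + 2 k + 2\right).

The ratio is (4*k**3 + 6*k**2 - 4*k - 5)/(4*k**3 - 6*k**2 - 4*k + 1).
Take A(k)=1, B(k)=1, C(k)=k**3 - 3*k**2/2 - k + 1/4.
f must satisfy (1)·f(k+1) − (1)·f(k) = k**3 - 3*k**2/2 - k + 1/4.
deg f ≤ 4 (via 0,0,3).
Coefficient equations give f(k) = k*(k**3 - 4*k**2 + 2*k + 2)/4.
So s_k = (B(k−1)f/C)·t_k = (k*(k**3 - 4*k**2 + 2*k + 2)/(4*k**3 - 6*k**2 - 4*k + 1))·t_k = k*(k**3 - 4*k**2 + 2*k + 2).
s_(k+1) − s_k = 4*k**3 - 6*k**2 - 4*k + 1 = t_k.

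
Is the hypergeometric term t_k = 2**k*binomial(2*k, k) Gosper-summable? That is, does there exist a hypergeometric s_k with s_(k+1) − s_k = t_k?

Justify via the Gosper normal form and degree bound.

No; the degree bound rules out any f.

Ratio r(k) = 4*(2*k + 1)/(k + 1).
Factor: A=8*k + 4; B=k + 1; C=1.
Set up (8*k + 4)·f(k+1) − (k)·f(k) − (1) = 0.
From deg A=1, deg B=1, deg C=0: d=-1.
Bound -1 < 0, so the key equation has no polynomial solution.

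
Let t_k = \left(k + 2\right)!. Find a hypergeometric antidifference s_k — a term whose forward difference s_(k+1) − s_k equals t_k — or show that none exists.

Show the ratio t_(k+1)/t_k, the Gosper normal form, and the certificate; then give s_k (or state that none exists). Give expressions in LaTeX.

Compute t_(k+1)/t_k: get k + 3.
A = k + 3, B = 1, C = 1.
f must satisfy (k + 3)·f(k+1) − (1)·f(k) = 1.
From deg A=1, deg B=0, deg C=0: d=-1.
Bound -1 < 0, so the key equation has no polynomial solution.

none — t_k is not Gosper-summable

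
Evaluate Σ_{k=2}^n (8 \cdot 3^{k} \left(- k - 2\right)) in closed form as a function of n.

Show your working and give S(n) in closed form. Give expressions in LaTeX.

S(n) = - 12 \cdot 3^{n} n - 18 \cdot 3^{n} + 90

r(k) = 3*(k + 3)/(k + 2) after simplifying.
Factor: A=3; B=1; C=k + 2.
Key eq: (3)·f(k+1) = (1)·f(k) + (k + 2).
Bound: deg f ≤ 1.
A polynomial solution: f(k) = (2*k + 1)/4.
Certificate R = B(k−1)f/C = (2*k + 1)/(4*(k + 2)) gives s_k = 3**k*(-4*k - 2).
s_(k+1) − s_k = 8*3**k*(-k - 2) = t_k.
Σ_(k=2)^n t_k = s_(n+1) − s_(2) = (3**(n + 1)*(-4*n - 6)) − (-90), i.e. -12*3**n*n - 18*3**n + 90.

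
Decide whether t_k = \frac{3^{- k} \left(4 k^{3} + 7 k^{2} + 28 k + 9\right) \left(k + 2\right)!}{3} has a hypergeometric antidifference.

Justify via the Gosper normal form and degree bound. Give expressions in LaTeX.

The ratio is (4*k**4 + 31*k**3 + 111*k**2 + 210*k + 144)/(3*(4*k**3 + 7*k**2 + 28*k + 9)).
Take A(k)=k/3 + 1, B(k)=1, C(k)=k**3 + 7*k**2/4 + 7*k + 9/4.
f must satisfy (k/3 + 1)·f(k+1) − (1)·f(k) = k**3 + 7*k**2/4 + 7*k + 9/4.
d = 2 from the (1,0,3) case.
A polynomial solution: f(k) = 3*(4*k**2 - k + 1)/4.
Then R = B(k−1)f/C = 3*(4*k**2 - k + 1)/(4*k**3 + 7*k**2 + 28*k + 9), so s_k = R(k)·t_k = (4*k**2 - k + 1)*factorial(k + 2)/3**k.
Verify: (4*k**3 + 7*k**2 + 28*k + 9)*factorial(k + 2)/(3*3**k) matches t_k.

Yes. s_k = 3^{- k} \left(4 k^{2} - k + 1\right) \left(k + 2\right)!.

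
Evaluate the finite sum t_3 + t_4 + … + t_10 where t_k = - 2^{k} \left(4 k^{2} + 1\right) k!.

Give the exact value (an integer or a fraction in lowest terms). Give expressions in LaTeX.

t_(k+1)/t_k = 2*(k + 1)*(4*(k + 1)**2 + 1)/(4*k**2 + 1).
Factor: A=2*k + 2; B=1; C=k**2 + 1/4.
f must satisfy (2*k + 2)·f(k+1) − (1)·f(k) = k**2 + 1/4.
Degrees (1,0,2) ⇒ d ≤ 1.
Match coefficients ⇒ f(k) = (2*k - 3)/4.
R(k) = B(k−1)·f(k)/C(k) = (2*k - 3)/(4*k**2 + 1); s_k = R·t_k = -2**k*(2*k - 3)*factorial(k).
Δs = -2**k*(4*k**2 + 1)*factorial(k), as required.
Sum = s_(11) − s_(3); s_(11) = -1553242521600, s_(3) = -144 ⇒ -1553242521456.

Σ = -1553242521456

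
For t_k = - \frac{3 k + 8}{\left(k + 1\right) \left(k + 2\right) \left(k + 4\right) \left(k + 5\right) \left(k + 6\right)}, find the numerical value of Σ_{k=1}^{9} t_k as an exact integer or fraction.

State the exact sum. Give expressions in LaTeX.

Ratio r(k) = (k + 1)*(k + 4)*(3*k + 11)/((k + 3)*(k + 7)*(3*k + 8)).
Take A(k)=k + 1, B(k)=k + 7, C(k)=k**2 + 17*k/3 + 8.
Set up (k + 1)·f(k+1) − (k + 6)·f(k) − (k**2 + 17*k/3 + 8) = 0.
Bound: deg f ≤ 5.
Coefficient equations give f(k) = k*(k + 2)*(k + 3)*(k**2 + 10*k + 29)/60.
So s_k = (B(k−1)f/C)·t_k = (k*(k + 2)*(k + 6)*(k**2 + 10*k + 29)/(20*(3*k + 8)))·t_k = k*(-k**2 - 10*k - 29)/(20*(k**3 + 10*k**2 + 29*k + 20)).
Δs = (-3*k - 8)/(k**5 + 18*k**4 + 121*k**3 + 372*k**2 + 508*k + 240), as required.
Sum = s_(10) − s_(1); s_(10) = -229/4620, s_(1) = -1/30 ⇒ -5/308.

Σ = -5/308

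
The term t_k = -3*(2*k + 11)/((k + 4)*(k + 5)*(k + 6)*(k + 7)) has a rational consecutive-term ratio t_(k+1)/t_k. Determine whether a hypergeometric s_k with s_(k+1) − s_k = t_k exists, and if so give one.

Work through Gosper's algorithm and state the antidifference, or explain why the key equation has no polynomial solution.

s_k = k*(-k - 10)/(8*(k**2 + 10*k + 24))

Compute t_(k+1)/t_k: get (k + 4)*(2*k + 13)/((k + 8)*(2*k + 11)).
Take A(k)=k + 4, B(k)=k + 8, C(k)=k + 11/2.
Set up (k + 4)·f(k+1) − (k + 7)·f(k) − (k + 11/2) = 0.
deg f ≤ 3 (via 1,1,1).
A polynomial solution: f(k) = k*(k + 5)*(k + 10)/48.
Certificate R = B(k−1)f/C = k*(k + 5)*(k + 7)*(k + 10)/(24*(2*k + 11)) gives s_k = k*(-k - 10)/(8*(k**2 + 10*k + 24)).
Verify: 3*(-2*k - 11)/(k**4 + 22*k**3 + 179*k**2 + 638*k + 840) matches t_k.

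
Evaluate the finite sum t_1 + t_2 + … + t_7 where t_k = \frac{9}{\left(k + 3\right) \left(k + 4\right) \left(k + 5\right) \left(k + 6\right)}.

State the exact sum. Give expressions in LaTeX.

Σ = 133/5720

The ratio is (k + 3)/(k + 7).
Take A(k)=k + 3, B(k)=k + 7, C(k)=1.
f must satisfy (k + 3)·f(k+1) − (k + 6)·f(k) = 1.
deg f ≤ 3 (via 1,1,0).
Solve for f: f(k) = k*(k**2 + 12*k + 47)/180 (degree 3 ≤ 3).
Then R = B(k−1)f/C = k*(k + 6)*(k**2 + 12*k + 47)/180, so s_k = R(k)·t_k = k*(k**2 + 12*k + 47)/(20*(k + 3)*(k + 4)*(k + 5)).
Verify: 9/(k**4 + 18*k**3 + 119*k**2 + 342*k + 360) matches t_k.
Σ_(k=1)^(7) t_k = s_(8) − s_(1) = 69/1430 − (1/40) = 133/5720.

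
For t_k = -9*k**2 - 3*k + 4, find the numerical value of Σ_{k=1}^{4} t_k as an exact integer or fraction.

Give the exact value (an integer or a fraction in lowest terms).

Σ = -284

Ratio r(k) = (9*k**2 + 21*k + 8)/(9*k**2 + 3*k - 4).
Factor: A=1; B=1; C=k**2 + k/3 - 4/9.
Solve (1)·f(k+1) − (1)·f(k) = k**2 + k/3 - 4/9.
d = 3 from the (0,0,2) case.
Solving with deg f ≤ 3: f(k) = k*(3*k**2 - 3*k - 4)/9.
Then R = B(k−1)f/C = k*(3*k**2 - 3*k - 4)/(9*k**2 + 3*k - 4), so s_k = R(k)·t_k = k*(-3*k**2 + 3*k + 4).
Δs = -9*k**2 - 3*k + 4, as required.
Evaluate s at k=5 and k=1: -280 and 4; difference -284.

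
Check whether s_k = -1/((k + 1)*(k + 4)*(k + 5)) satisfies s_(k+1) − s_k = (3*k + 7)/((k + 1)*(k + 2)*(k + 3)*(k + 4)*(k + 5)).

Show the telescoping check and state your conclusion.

Invalid: residual 2*(-4*k - 9)/(k**6 + 21*k**5 + 175*k**4 + 735*k**3 + 1624*k**2 + 1764*k + 720) ≠ 0.

s_(k+1) = -1/((k + 2)*(k + 5)*(k + 6))
s_(k+1) − s_k = (3*k + 8)/(k**5 + 18*k**4 + 121*k**3 + 372*k**2 + 508*k + 240)
(s_(k+1) − s_k) − t_k = 2*(-4*k - 9)/(k**6 + 21*k**5 + 175*k**4 + 735*k**3 + 1624*k**2 + 1764*k + 720)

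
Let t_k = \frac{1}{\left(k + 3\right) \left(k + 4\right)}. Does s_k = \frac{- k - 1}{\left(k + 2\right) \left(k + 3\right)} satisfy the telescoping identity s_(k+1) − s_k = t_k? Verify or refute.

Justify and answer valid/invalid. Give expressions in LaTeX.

s_(k+1) = (-k - 2)/((k + 3)*(k + 4))
s_(k+1) − s_k = k/(k**3 + 9*k**2 + 26*k + 24)
(s_(k+1) − s_k) − t_k = -2/(k**3 + 9*k**2 + 26*k + 24)

Invalid: residual - \frac{2}{k^{3} + 9 k^{2} + 26 k + 24} ≠ 0.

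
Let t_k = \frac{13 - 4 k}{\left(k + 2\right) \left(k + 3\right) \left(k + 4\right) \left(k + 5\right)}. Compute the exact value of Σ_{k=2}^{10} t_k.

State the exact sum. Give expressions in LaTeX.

Σ = -1/728

Step 1: r(k) = (k + 2)*(4*k - 9)/((k + 6)*(4*k - 13)).
Factor: A=k + 2; B=k + 6; C=k - 13/4.
Solve (k + 2)·f(k+1) − (k + 5)·f(k) = k - 13/4.
deg f ≤ 3 (via 1,1,1).
Coefficient equations give f(k) = -k*(k**2 + 9*k + 42)/32.
Certificate R = B(k−1)f/C = -k*(k + 5)*(k**2 + 9*k + 42)/(8*(4*k - 13)) gives s_k = k*(k**2 + 9*k + 42)/(8*(k + 2)*(k + 3)*(k + 4)).
Check: Δs_k = (13 - 4*k)/(k**4 + 14*k**3 + 71*k**2 + 154*k + 120). ✓
Telescoping: Σ = s_(11) − s_(2) = 1441/10920 − (2/15) = -1/728.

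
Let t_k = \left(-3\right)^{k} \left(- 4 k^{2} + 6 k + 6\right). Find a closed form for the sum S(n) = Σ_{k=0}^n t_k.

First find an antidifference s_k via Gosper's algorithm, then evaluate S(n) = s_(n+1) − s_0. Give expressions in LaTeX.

The ratio is 3*(-2*k**2 - k + 4)/(2*k**2 - 3*k - 3).
A = -3, B = 1, C = k**2 - 3*k/2 - 3/2.
Key eq: (-3)·f(k+1) = (1)·f(k) + (k**2 - 3*k/2 - 3/2).
deg f ≤ 2 (via 0,0,2).
A polynomial solution: f(k) = -k*(k - 3)/4.
Get s_k = R·t_k = (-3)**k*k*(k - 3) with R(k) = B(k−1)f(k)/C(k) = -k*(k - 3)/(2*(2*k**2 - 3*k - 3)).
Verify: (-3)**k*(-4*k**2 + 6*k + 6) matches t_k.
Σ_(k=0)^n t_k = s_(n+1) − s_(0) = ((-3)**(n + 1)*(n**2 - n - 2)) − (0), i.e. (-3)**(n + 1)*(n**2 - n - 2).

S(n) = \left(-3\right)^{n + 1} \left(n^{2} - n - 2\right)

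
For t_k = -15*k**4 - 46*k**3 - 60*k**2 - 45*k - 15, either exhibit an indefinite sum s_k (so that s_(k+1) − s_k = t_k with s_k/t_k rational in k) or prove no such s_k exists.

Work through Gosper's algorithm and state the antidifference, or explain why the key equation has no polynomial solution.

t_(k+1)/t_k = (15*k**4 + 106*k**3 + 288*k**2 + 363*k + 181)/(15*k**4 + 46*k**3 + 60*k**2 + 45*k + 15).
Gosper form: A/B · C(k+1)/C(k) with A=1, B=1, C=k**4 + 46*k**3/15 + 4*k**2 + 3*k + 1.
Key eq: (1)·f(k+1) = (1)·f(k) + (k**4 + 46*k**3/15 + 4*k**2 + 3*k + 1).
From deg A=0, deg B=0, deg C=4: d=5.
Match coefficients ⇒ f(k) = k*(3*k**4 + 4*k**3 + 2*k**2 + 4*k + 2)/15.
Certificate R = B(k−1)f/C = k*(3*k**4 + 4*k**3 + 2*k**2 + 4*k + 2)/(15*k**4 + 46*k**3 + 60*k**2 + 45*k + 15) gives s_k = k*(-3*k**4 - 4*k**3 - 2*k**2 - 4*k - 2).
s_(k+1) − s_k = -15*k**4 - 46*k**3 - 60*k**2 - 45*k - 15 = t_k.

s_k = k*(-3*k**4 - 4*k**3 - 2*k**2 - 4*k - 2)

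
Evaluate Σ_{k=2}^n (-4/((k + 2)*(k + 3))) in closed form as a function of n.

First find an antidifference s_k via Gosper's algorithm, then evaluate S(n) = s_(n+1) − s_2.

Step 1: r(k) = (k + 2)/(k + 4).
Gosper form: A/B · C(k+1)/C(k) with A=k + 2, B=k + 4, C=1.
Key eq: (k + 2)·f(k+1) = (k + 3)·f(k) + (1).
From deg A=1, deg B=1, deg C=0: d=1.
Solving with deg f ≤ 1: f(k) = k/2.
Then R = B(k−1)f/C = k*(k + 3)/2, so s_k = R(k)·t_k = -2*k/(k + 2).
Verify: -4/(k**2 + 5*k + 6) matches t_k.
Σ_(k=2)^n t_k = s_(n+1) − s_(2) = (2*(-n - 1)/(n + 3)) − (-1), i.e. (1 - n)/(n + 3).

S(n) = (1 - n)/(n + 3)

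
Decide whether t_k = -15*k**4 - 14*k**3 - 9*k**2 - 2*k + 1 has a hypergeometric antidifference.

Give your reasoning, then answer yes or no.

Ratio r(k) = (15*k**4 + 74*k**3 + 141*k**2 + 122*k + 39)/(15*k**4 + 14*k**3 + 9*k**2 + 2*k - 1).
Normal form (A,B,C) = (1, 1, k**4 + 14*k**3/15 + 3*k**2/5 + 2*k/15 - 1/15).
Set up (1)·f(k+1) − (1)·f(k) − (k**4 + 14*k**3/15 + 3*k**2/5 + 2*k/15 - 1/15) = 0.
From deg A=0, deg B=0, deg C=4: d=5.
Match coefficients ⇒ f(k) = k*(3*k**4 - 4*k**3 + k**2 - 1)/15.
So s_k = (B(k−1)f/C)·t_k = (k*(3*k**4 - 4*k**3 + k**2 - 1)/(15*k**4 + 14*k**3 + 9*k**2 + 2*k - 1))·t_k = -3*k**5 + 4*k**4 - k**3 + k.
Δs = -15*k**4 - 14*k**3 - 9*k**2 - 2*k + 1, as required.

Yes. s_k = -3*k**5 + 4*k**4 - k**3 + k.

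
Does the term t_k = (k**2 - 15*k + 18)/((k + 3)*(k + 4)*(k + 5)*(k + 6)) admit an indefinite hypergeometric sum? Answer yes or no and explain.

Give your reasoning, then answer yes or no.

Yes. s_k = k*(k**2 - 8*k + 127)/(20*(k + 3)*(k + 4)*(k + 5)).

t_(k+1)/t_k = (k + 3)*(-15*k + (k + 1)**2 + 3)/((k + 7)*(k**2 - 15*k + 18)).
So A=k + 3 and B=k + 7, with C=k**2 - 15*k + 18.
Set up (k + 3)·f(k+1) − (k + 6)·f(k) − (k**2 - 15*k + 18) = 0.
From deg A=1, deg B=1, deg C=2: d=3.
Solve for f: f(k) = k*(k**2 - 8*k + 127)/20 (degree 3 ≤ 3).
Get s_k = R·t_k = k*(k**2 - 8*k + 127)/(20*(k + 3)*(k + 4)*(k + 5)) with R(k) = B(k−1)f(k)/C(k) = k*(k + 6)*(k**2 - 8*k + 127)/(20*(k**2 - 15*k + 18)).
Δs = (k**2 - 15*k + 18)/(k**4 + 18*k**3 + 119*k**2 + 342*k + 360), as required.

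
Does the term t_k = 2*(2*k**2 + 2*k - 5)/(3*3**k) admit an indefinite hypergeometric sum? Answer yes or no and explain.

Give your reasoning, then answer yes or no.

Compute t_(k+1)/t_k: get (2*k**2 + 6*k - 1)/(3*(2*k**2 + 2*k - 5)).
Factor: A=1/3; B=1; C=k**2 + k - 5/2.
Need (1/3)·f(k+1) − (1)·f(k) = k**2 + k - 5/2.
Degrees (0,0,2) ⇒ d ≤ 2.
Solve for f: f(k) = -3*(k**2 + 2*k - 1)/2 (degree 2 ≤ 2).
Then R = B(k−1)f/C = -3*(k**2 + 2*k - 1)/(2*k**2 + 2*k - 5), so s_k = R(k)·t_k = 2*(-k**2 - 2*k + 1)/3**k.
Check: Δs_k = 2*(2*k**2 + 2*k - 5)/(3*3**k). ✓

Yes. s_k = 2*(-k**2 - 2*k + 1)/3**k.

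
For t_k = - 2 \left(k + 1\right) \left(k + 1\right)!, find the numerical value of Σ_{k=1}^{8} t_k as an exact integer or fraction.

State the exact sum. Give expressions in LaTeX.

Σ = -7257596

Compute t_(k+1)/t_k: get (k + 2)**2/(k + 1).
A = k + 2, B = 1, C = k + 1.
Solve (k + 2)·f(k+1) − (1)·f(k) = k + 1.
From deg A=1, deg B=0, deg C=1: d=0.
A polynomial solution: f(k) = 1.
R(k) = B(k−1)·f(k)/C(k) = 1/(k + 1); s_k = R·t_k = -2*factorial(k + 1).
s_(k+1) − s_k = -2*(k + 1)*factorial(k + 1) = t_k.
Evaluate s at k=9 and k=1: -7257600 and -4; difference -7257596.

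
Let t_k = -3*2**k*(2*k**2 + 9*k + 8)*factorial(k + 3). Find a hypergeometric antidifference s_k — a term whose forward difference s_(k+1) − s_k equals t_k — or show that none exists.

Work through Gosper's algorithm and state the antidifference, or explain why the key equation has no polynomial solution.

s_k = -3*2**k*k*factorial(k + 3)

t_(k+1)/t_k = 2*(2*k**3 + 21*k**2 + 71*k + 76)/(2*k**2 + 9*k + 8).
A = 2*k + 8, B = 1, C = k**2 + 9*k/2 + 4.
Need (2*k + 8)·f(k+1) − (1)·f(k) = k**2 + 9*k/2 + 4.
Bound: deg f ≤ 1.
A polynomial solution: f(k) = k/2.
R(k) = B(k−1)·f(k)/C(k) = k/(2*k**2 + 9*k + 8); s_k = R·t_k = -3*2**k*k*factorial(k + 3).
Check: Δs_k = -3*2**k*(2*k**2 + 9*k + 8)*factorial(k + 3). ✓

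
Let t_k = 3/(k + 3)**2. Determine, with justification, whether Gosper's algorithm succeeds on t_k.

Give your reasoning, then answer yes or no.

No — key equation has no polynomial f.

Step 1: r(k) = (k + 3)**2/(k + 4)**2.
Gosper form: A/B · C(k+1)/C(k) with A=k**2 + 6*k + 9, B=k**2 + 8*k + 16, C=1.
Need (k**2 + 6*k + 9)·f(k+1) − (k**2 + 6*k + 9)·f(k) = 1.
Degrees (2,2,0) ⇒ d ≤ 0.
Generic f = c0 gives residual -1; -1 = 0 cannot hold, so t_k is not Gosper-summable.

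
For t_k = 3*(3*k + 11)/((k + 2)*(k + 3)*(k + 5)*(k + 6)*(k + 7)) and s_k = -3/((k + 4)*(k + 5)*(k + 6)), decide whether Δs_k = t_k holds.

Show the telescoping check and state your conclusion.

Invalid: residual 6*(-4*k - 13)/(k**6 + 27*k**5 + 295*k**4 + 1665*k**3 + 5104*k**2 + 8028*k + 5040) ≠ 0.

s_(k+1) = -3/((k + 5)*(k + 6)*(k + 7))
s_(k+1) − s_k = 9/((k + 4)*(k + 5)*(k + 6)*(k + 7))
(s_(k+1) − s_k) − t_k = 6*(-4*k - 13)/(k**6 + 27*k**5 + 295*k**4 + 1665*k**3 + 5104*k**2 + 8028*k + 5040)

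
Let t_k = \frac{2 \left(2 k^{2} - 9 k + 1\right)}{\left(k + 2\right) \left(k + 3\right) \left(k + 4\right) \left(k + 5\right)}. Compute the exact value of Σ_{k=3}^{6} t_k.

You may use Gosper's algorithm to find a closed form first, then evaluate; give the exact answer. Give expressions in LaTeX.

Step 1: r(k) = (2*k**3 - k**2 - 16*k - 12)/(2*k**3 + 3*k**2 - 53*k + 6).
So A=k + 2 and B=k + 6, with C=k**2 - 9*k/2 + 1/2.
Key eq: (k + 2)·f(k+1) = (k + 5)·f(k) + (k**2 - 9*k/2 + 1/2).
d = 3 from the (1,1,2) case.
Solving with deg f ≤ 3: f(k) = k*(k**2 - 15*k + 20)/24.
Then R = B(k−1)f/C = k*(k + 5)*(k**2 - 15*k + 20)/(12*(2*k**2 - 9*k + 1)), so s_k = R(k)·t_k = k*(k**2 - 15*k + 20)/(6*(k + 2)*(k + 3)*(k + 4)).
s_(k+1) − s_k = 2*(2*k**2 - 9*k + 1)/(k**4 + 14*k**3 + 71*k**2 + 154*k + 120) = t_k.
Evaluate s at k=7 and k=3: -7/165 and -4/105; difference -1/231.

Σ = -1/231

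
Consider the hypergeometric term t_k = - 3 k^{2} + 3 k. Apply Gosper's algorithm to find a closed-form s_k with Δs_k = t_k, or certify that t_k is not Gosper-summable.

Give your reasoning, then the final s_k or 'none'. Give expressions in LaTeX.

The ratio is (k + 1)/(k - 1).
A = 1, B = 1, C = k**2 - k.
Set up (1)·f(k+1) − (1)·f(k) − (k**2 - k) = 0.
deg f ≤ 3 (via 0,0,2).
Coefficient equations give f(k) = k*(k - 2)*(k - 1)/3.
R(k) = B(k−1)·f(k)/C(k) = (k - 2)/3; s_k = R·t_k = k*(-k**2 + 3*k - 2).
s_(k+1) − s_k = 3*k*(1 - k) = t_k.

s_k = k \left(- k^{2} + 3 k - 2\right)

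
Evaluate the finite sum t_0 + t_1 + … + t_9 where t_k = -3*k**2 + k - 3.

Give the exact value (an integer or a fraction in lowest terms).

The ratio is (-k + 3*(k + 1)**2 + 2)/(3*k**2 - k + 3).
A = 1, B = 1, C = k**2 - k/3 + 1.
Need (1)·f(k+1) − (1)·f(k) = k**2 - k/3 + 1.
Degrees (0,0,2) ⇒ d ≤ 3.
Solving with deg f ≤ 3: f(k) = k*(k**2 - 2*k + 4)/3.
Certificate R = B(k−1)f/C = k*(k**2 - 2*k + 4)/(3*k**2 - k + 3) gives s_k = k*(-k**2 + 2*k - 4).
Δs = -3*k**2 + k - 3, as required.
Telescoping: Σ = s_(10) − s_(0) = -840 − (0) = -840.

Σ = -840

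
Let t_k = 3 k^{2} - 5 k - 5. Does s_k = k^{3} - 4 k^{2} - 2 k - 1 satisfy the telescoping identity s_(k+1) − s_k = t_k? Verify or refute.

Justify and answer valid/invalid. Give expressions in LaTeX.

s_(k+1) = k**3 - k**2 - 7*k - 6
s_(k+1) − s_k = 3*k**2 - 5*k - 5
(s_(k+1) − s_k) − t_k = 0

valid (s_(k+1) − s_k reduces to t_k)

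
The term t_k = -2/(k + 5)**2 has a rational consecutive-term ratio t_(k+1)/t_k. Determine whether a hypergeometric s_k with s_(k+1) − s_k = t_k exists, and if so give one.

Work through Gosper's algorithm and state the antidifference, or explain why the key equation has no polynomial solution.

none (Gosper's algorithm certifies no s_k)

The ratio is (k + 5)**2/(k + 6)**2.
Normal form (A,B,C) = (k**2 + 10*k + 25, k**2 + 12*k + 36, 1).
Solve (k**2 + 10*k + 25)·f(k+1) − (k**2 + 10*k + 25)·f(k) = 1.
Degrees (2,2,0) ⇒ d ≤ 0.
Write f(k) = c0. Then LHS − RHS = -1, requiring -1 = 0: contradictory. No certificate.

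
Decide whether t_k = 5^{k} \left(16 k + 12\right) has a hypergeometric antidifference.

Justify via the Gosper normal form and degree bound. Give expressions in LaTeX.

Yes. s_k = 5^{k} \left(4 k - 2\right).

Compute t_(k+1)/t_k: get 5*(4*k + 7)/(4*k + 3).
Take A(k)=5, B(k)=1, C(k)=k + 3/4.
Set up (5)·f(k+1) − (1)·f(k) − (k + 3/4) = 0.
Degrees (0,0,1) ⇒ d ≤ 1.
Solving with deg f ≤ 1: f(k) = (2*k - 1)/8.
Certificate R = B(k−1)f/C = (2*k - 1)/(2*(4*k + 3)) gives s_k = 5**k*(4*k - 2).
Verify: 5**k*(16*k + 12) matches t_k.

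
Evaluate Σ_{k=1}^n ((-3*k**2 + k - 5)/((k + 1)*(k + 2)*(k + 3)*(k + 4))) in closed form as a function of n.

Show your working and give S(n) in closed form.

r(k) = (k + 1)*(-k + 3*(k + 1)**2 + 4)/((k + 5)*(3*k**2 - k + 5)) after simplifying.
So A=k + 1 and B=k + 5, with C=k**2 - k/3 + 5/3.
f must satisfy (k + 1)·f(k+1) − (k + 4)·f(k) = k**2 - k/3 + 5/3.
Bound: deg f ≤ 3.
A polynomial solution: f(k) = k*(2*k**2 + 3*k + 10)/9.
Get s_k = R·t_k = k*(-2*k**2 - 3*k - 10)/(3*(k + 1)*(k + 2)*(k + 3)) with R(k) = B(k−1)f(k)/C(k) = k*(k + 4)*(2*k**2 + 3*k + 10)/(3*(3*k**2 - k + 5)).
Verify: (-3*k**2 + k - 5)/(k**4 + 10*k**3 + 35*k**2 + 50*k + 24) matches t_k.
s_(n+1) = (-2*n**3 - 9*n**2 - 22*n - 15)/(3*(n**3 + 9*n**2 + 26*n + 24)) and s_(1) = -5/24, so S(n) = n*(-11*n**2 - 27*n - 46)/(24*(n**3 + 9*n**2 + 26*n + 24)).

S(n) = n*(-11*n**2 - 27*n - 46)/(24*(n**3 + 9*n**2 + 26*n + 24))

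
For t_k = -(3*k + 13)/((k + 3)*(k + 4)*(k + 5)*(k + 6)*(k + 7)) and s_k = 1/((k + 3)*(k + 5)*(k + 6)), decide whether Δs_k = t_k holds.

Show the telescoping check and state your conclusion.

valid; difference matches t_k

s_(k+1) = 1/((k + 4)*(k + 6)*(k + 7))
s_(k+1) − s_k = ((k + 3)*(k + 5) - (k + 4)*(k + 7))/((k + 3)*(k + 4)*(k + 5)*(k + 6)*(k + 7))
(s_(k+1) − s_k) − t_k = 0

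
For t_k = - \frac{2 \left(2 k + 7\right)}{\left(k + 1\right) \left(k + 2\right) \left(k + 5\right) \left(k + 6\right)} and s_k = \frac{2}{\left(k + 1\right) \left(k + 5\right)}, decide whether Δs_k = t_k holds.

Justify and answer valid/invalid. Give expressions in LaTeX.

s_(k+1) = 2/((k + 2)*(k + 6))
s_(k+1) − s_k = 2*(-2*k - 7)/(k**4 + 14*k**3 + 65*k**2 + 112*k + 60)
(s_(k+1) − s_k) − t_k = 0

valid (s_(k+1) − s_k reduces to t_k)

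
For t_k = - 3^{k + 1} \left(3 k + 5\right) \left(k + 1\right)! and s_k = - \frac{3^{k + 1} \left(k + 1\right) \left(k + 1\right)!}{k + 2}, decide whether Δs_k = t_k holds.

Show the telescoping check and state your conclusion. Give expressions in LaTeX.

Invalid: residual \frac{3^{k + 1} \left(3 k^{2} + 11 k + 9\right) \left(k + 1\right)!}{\left(k + 2\right) \left(k + 3\right)} ≠ 0.

s_(k+1) = -3**(k + 2)*(k + 2)*factorial(k + 2)/(k + 3)
s_(k+1) − s_k = -3**(k + 1)*(3*k**3 + 17*k**2 + 32*k + 21)*factorial(k + 1)/((k + 2)*(k + 3))
(s_(k+1) − s_k) − t_k = 3**(k + 1)*(3*k**2 + 11*k + 9)*factorial(k + 1)/((k + 2)*(k + 3))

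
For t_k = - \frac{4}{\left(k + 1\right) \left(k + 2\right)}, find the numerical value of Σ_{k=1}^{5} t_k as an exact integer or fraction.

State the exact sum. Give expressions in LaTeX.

Step 1: r(k) = (k + 1)/(k + 3).
A = k + 1, B = k + 3, C = 1.
Key eq: (k + 1)·f(k+1) = (k + 2)·f(k) + (1).
Degrees (1,1,0) ⇒ d ≤ 1.
Coefficient equations give f(k) = k.
R(k) = B(k−1)·f(k)/C(k) = k*(k + 2); s_k = R·t_k = -4*k/(k + 1).
Verify: -4/(k**2 + 3*k + 2) matches t_k.
Telescoping: Σ = s_(6) − s_(1) = -24/7 − (-2) = -10/7.

Σ = -10/7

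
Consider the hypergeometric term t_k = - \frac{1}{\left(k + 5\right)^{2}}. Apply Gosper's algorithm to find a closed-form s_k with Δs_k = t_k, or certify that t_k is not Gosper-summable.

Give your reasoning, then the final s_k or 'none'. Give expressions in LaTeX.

r(k) = (k + 5)**2/(k + 6)**2 after simplifying.
Gosper form: A/B · C(k+1)/C(k) with A=k**2 + 10*k + 25, B=k**2 + 12*k + 36, C=1.
f must satisfy (k**2 + 10*k + 25)·f(k+1) − (k**2 + 10*k + 25)·f(k) = 1.
d = 0 from the (2,2,0) case.
Write f(k) = c0. Then LHS − RHS = -1, requiring -1 = 0: contradictory. No certificate.

no hypergeometric antidifference exists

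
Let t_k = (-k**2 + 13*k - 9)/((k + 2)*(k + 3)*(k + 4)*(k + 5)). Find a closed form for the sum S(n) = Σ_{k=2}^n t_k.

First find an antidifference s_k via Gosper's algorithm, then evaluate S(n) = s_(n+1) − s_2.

Compute t_(k+1)/t_k: get -(k + 2)*(13*k - (k + 1)**2 + 4)/((k + 6)*(k**2 - 13*k + 9)).
Factor: A=k + 2; B=k + 6; C=k**2 - 13*k + 9.
Key eq: (k + 2)·f(k+1) = (k + 5)·f(k) + (k**2 - 13*k + 9).
From deg A=1, deg B=1, deg C=2: d=3.
Solve for f: f(k) = k*(k**2 - 15*k + 122)/24 (degree 3 ≤ 3).
So s_k = (B(k−1)f/C)·t_k = (k*(k + 5)*(k**2 - 15*k + 122)/(24*(k**2 - 13*k + 9)))·t_k = k*(-k**2 + 15*k - 122)/(24*(k + 2)*(k + 3)*(k + 4)).
Verify: (-k**2 + 13*k - 9)/(k**4 + 14*k**3 + 71*k**2 + 154*k + 120) matches t_k.
Telescope: S(n) = s_(n+1) − s_(2) = (-n**3 + 12*n**2 - 95*n - 108)/(24*(n**3 + 12*n**2 + 47*n + 60)) − (-1/15) = (n**3 + 52*n**2 - 33*n - 20)/(40*(n**3 + 12*n**2 + 47*n + 60)).

S(n) = (n**3 + 52*n**2 - 33*n - 20)/(40*(n**3 + 12*n**2 + 47*n + 60))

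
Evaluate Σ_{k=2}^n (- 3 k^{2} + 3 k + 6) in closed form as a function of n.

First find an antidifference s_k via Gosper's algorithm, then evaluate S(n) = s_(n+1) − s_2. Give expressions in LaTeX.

S(n) = - n^{3} + 7 n - 6

t_(k+1)/t_k = (k**2 + k - 2)/(k**2 - k - 2).
So A=1 and B=1, with C=k**2 - k - 2.
Key eq: (1)·f(k+1) = (1)·f(k) + (k**2 - k - 2).
deg f ≤ 3 (via 0,0,2).
Solve for f: f(k) = k*(k - 4)*(k + 1)/3 (degree 3 ≤ 3).
Then R = B(k−1)f/C = k*(k - 4)/(3*(k - 2)), so s_k = R(k)·t_k = k*(-k**2 + 3*k + 4).
Check: Δs_k = -3*k**2 + 3*k + 6. ✓
Telescope: S(n) = s_(n+1) − s_(2) = -n**3 + 7*n + 6 − (12) = -n**3 + 7*n - 6.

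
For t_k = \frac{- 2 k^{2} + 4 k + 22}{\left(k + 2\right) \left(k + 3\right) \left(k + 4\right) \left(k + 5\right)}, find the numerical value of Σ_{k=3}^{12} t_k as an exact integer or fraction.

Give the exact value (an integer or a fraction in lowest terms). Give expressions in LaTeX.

Σ = -517/28560

t_(k+1)/t_k = (k + 2)*(2*k - (k + 1)**2 + 13)/((k + 6)*(-k**2 + 2*k + 11)).
A = k + 2, B = k + 6, C = k**2 - 2*k - 11.
Need (k + 2)·f(k+1) − (k + 5)·f(k) = k**2 - 2*k - 11.
From deg A=1, deg B=1, deg C=2: d=3.
Solve for f: f(k) = -k*(k**2 + 21*k + 44)/12 (degree 3 ≤ 3).
Get s_k = R·t_k = k*(k**2 + 21*k + 44)/(6*(k + 2)*(k + 3)*(k + 4)) with R(k) = B(k−1)f(k)/C(k) = -k*(k + 5)*(k**2 + 21*k + 44)/(12*(k**2 - 2*k - 11)).
s_(k+1) − s_k = 2*(-k**2 + 2*k + 11)/(k**4 + 14*k**3 + 71*k**2 + 154*k + 120) = t_k.
Σ_(k=3)^(12) t_k = s_(13) − s_(3) = 351/1360 − (29/105) = -517/28560.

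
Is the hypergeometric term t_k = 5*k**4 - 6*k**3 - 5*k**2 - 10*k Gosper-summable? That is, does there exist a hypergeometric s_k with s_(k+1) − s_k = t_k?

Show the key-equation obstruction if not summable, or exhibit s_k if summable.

Ratio r(k) = (5*k**4 + 14*k**3 + 7*k**2 - 18*k - 16)/(k*(5*k**3 - 6*k**2 - 5*k - 10)).
A = 1, B = 1, C = k**4 - 6*k**3/5 - k**2 - 2*k.
Solve (1)·f(k+1) − (1)·f(k) = k**4 - 6*k**3/5 - k**2 - 2*k.
Bound: deg f ≤ 5.
Solve for f: f(k) = k*(k - 1)*(k**3 - 3*k**2 - 4)/5 (degree 5 ≤ 5).
R(k) = B(k−1)·f(k)/C(k) = (k - 1)*(k**3 - 3*k**2 - 4)/(5*k**3 - 6*k**2 - 5*k - 10); s_k = R·t_k = k*(k**4 - 4*k**3 + 3*k**2 - 4*k + 4).
s_(k+1) − s_k = k*(5*k**3 - 6*k**2 - 5*k - 10) = t_k.

Yes. s_k = k*(k**4 - 4*k**3 + 3*k**2 - 4*k + 4).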